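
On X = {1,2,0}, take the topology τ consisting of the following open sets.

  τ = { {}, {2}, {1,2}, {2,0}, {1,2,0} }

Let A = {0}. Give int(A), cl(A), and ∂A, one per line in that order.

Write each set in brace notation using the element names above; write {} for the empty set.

int(A) = {}
cl(A)  = {0}
∂A     = {0}

opens ⊆ A: {}; union → int = {}
complement {1,2}; its interior {1,2}; cl(A) = X∖{1,2} = {0}
boundary = {0} ∖ {} = {0}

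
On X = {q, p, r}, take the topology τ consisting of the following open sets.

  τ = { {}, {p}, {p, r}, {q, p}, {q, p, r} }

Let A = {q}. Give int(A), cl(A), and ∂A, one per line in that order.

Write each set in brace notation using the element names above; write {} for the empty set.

int(A) = {}
cl(A)  = {q}
∂A     = {q}

opens ⊆ A: {}; union → int = {}
complement {p, r}; its interior {p, r}; cl(A) = X∖{p, r} = {q}
boundary = {q} ∖ {} = {q}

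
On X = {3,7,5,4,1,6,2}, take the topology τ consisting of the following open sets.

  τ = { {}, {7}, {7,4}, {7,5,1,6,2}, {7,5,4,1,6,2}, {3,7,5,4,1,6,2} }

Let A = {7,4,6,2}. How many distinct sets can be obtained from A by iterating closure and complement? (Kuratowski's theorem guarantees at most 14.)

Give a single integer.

6

cl via duality: int({3,5,1}) = {}, so X∖{} = {3,7,5,4,1,6,2}
Write k for closure, c for complement:
  1. A     = {7,4,6,2}
  2. kA    = {3,7,5,4,1,6,2}
  3. cA    = {3,5,1}
  4. ckA   = {}
  5. kcA   = {3,5,1,6,2}
  6. ckcA  = {7,4}
applying k or c yields no new set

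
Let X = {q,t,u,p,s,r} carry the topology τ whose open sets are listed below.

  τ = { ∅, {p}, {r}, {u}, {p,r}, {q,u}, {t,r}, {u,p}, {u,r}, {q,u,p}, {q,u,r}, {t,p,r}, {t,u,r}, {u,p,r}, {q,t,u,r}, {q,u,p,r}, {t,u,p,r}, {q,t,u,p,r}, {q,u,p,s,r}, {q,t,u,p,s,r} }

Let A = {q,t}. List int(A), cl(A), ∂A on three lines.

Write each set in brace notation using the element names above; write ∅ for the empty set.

int(A) = ∅
cl(A)  = {q,t,s}
∂A     = {q,t,s}

opens ⊆ A: ∅; union → int = ∅
complement {u,p,s,r}; its interior {u,p,r}; cl(A) = X∖{u,p,r} = {q,t,s}
boundary = {q,t,s} ∖ ∅ = {q,t,s}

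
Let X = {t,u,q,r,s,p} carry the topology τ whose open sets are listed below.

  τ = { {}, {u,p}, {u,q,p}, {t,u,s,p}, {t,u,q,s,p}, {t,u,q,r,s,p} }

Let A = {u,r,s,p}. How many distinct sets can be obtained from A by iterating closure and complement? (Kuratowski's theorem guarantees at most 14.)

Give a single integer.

closure: X∖int(X∖A) = X∖{} = {t,u,q,r,s,p}
Let k=closure and c=complement:
  1. A     = {u,r,s,p}
  2. kA    = {t,u,q,r,s,p}
  3. cA    = {t,q}
  4. ckA   = {}
  5. kcA   = {t,q,r,s}
  6. ckcA  = {u,p}
— saturated at 6

6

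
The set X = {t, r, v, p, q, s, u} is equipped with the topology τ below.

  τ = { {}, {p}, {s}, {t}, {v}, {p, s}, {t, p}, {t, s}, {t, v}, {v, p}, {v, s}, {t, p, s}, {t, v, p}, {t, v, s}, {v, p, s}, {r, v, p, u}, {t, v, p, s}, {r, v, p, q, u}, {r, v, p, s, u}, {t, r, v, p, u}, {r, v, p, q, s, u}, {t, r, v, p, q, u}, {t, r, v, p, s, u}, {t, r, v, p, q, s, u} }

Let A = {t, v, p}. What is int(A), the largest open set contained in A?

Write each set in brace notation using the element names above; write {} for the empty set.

{t, v, p}

interior: largest open inside A is {t, v, p} (from {}, {t}, {p}, {v}, {t, v}, {t, p}, {v, p}, {t, v, p})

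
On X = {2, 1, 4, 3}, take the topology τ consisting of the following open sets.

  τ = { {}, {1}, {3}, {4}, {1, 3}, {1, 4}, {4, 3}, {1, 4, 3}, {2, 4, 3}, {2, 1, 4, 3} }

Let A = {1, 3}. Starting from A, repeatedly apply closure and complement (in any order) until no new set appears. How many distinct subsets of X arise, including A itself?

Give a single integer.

complement {2, 4}; its interior {4}; cl(A) = X∖{4} = {2, 1, 3}
With k = closure, c = complement:
  1. A     = {1, 3}
  2. kA    = {2, 1, 3}
  3. cA    = {2, 4}
  4. ckA   = {4}
k, c of each give nothing new

4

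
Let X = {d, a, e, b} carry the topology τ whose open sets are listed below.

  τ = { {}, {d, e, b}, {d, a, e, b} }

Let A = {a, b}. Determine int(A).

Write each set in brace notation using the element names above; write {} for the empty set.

U open, U⊆A: {}. int(A) = ⋃ = {}

{}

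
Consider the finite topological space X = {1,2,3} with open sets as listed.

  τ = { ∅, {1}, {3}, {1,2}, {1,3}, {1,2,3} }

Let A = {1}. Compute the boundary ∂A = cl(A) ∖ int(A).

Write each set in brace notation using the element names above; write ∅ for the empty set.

U open, U⊆A: ∅, {1}. int(A) = ⋃ = {1}
X∖A={2,3}, int(X∖A)={3}, hence cl(A)={1,2}
∂A: remove int from cl → {2}

{2}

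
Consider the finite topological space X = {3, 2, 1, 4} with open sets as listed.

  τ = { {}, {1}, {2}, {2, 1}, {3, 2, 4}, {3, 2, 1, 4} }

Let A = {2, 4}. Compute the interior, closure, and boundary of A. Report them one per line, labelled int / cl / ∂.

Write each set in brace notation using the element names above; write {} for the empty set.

int(A) = {2}
cl(A)  = {3, 2, 4}
∂A     = {3, 4}

open subsets of A: {}, {2}; so int(A) = {2}
closure: X∖int(X∖A) = X∖{1} = {3, 2, 4}
∂A = {3, 2, 4} minus {2} = {3, 4}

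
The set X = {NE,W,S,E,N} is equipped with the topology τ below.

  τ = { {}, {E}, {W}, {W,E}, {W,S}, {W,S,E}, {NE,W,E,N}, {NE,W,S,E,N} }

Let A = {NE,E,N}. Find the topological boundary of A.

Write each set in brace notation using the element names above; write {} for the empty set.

{NE,N}

U open, U⊆A: {}, {E}. int(A) = ⋃ = {E}
X∖A={W,S}, int(X∖A)={W,S}, hence cl(A)={NE,E,N}
∂A: remove int from cl → {NE,N}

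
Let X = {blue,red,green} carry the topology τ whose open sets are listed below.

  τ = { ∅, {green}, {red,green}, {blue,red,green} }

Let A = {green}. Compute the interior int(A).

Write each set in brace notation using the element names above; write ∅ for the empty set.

{green}

U open, U⊆A: ∅, {green}. int(A) = ⋃ = {green}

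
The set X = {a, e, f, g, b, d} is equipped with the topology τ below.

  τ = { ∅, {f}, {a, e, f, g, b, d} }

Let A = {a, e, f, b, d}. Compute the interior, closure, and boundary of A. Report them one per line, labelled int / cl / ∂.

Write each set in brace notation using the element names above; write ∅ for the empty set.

int(A) = {f}
cl(A)  = {a, e, f, g, b, d}
∂A     = {a, e, g, b, d}

U open, U⊆A: ∅, {f}. int(A) = ⋃ = {f}
X∖A={g}, int(X∖A)=∅, hence cl(A)={a, e, f, g, b, d}
∂A: remove int from cl → {a, e, g, b, d}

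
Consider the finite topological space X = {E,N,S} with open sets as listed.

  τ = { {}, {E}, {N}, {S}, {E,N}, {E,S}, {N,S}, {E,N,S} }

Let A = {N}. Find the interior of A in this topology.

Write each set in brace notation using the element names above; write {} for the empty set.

{N}

open subsets of A: {}, {N}; so int(A) = {N}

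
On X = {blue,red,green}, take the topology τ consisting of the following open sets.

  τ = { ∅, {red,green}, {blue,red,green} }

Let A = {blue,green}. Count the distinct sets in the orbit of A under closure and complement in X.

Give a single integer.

4

X∖A={red}, int(X∖A)=∅, hence cl(A)={blue,red,green}
Orbit (k=closure, c=complement):
  1. A     = {blue,green}
  2. kA    = {blue,red,green}
  3. cA    = {red}
  4. ckA   = ∅
(closed under both — stop)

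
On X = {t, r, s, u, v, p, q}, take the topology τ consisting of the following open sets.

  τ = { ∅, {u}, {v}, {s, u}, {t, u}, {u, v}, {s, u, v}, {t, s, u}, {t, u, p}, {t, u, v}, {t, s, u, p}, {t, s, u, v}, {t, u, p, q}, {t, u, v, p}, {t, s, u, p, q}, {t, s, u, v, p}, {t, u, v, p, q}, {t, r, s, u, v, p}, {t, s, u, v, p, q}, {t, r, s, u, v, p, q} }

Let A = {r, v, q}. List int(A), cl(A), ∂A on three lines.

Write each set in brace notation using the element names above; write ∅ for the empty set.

U open, U⊆A: ∅, {v}. int(A) = ⋃ = {v}
X∖A={t, s, u, p}, int(X∖A)={t, s, u, p}, hence cl(A)={r, v, q}
∂A: remove int from cl → {r, q}

int(A) = {v}
cl(A)  = {r, v, q}
∂A     = {r, q}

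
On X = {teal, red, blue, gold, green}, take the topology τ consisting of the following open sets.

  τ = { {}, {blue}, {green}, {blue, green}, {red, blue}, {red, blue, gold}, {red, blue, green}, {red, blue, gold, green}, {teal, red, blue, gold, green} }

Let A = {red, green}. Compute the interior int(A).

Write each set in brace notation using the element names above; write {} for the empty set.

{green}

opens ⊆ A: {}, {green}; union → int = {green}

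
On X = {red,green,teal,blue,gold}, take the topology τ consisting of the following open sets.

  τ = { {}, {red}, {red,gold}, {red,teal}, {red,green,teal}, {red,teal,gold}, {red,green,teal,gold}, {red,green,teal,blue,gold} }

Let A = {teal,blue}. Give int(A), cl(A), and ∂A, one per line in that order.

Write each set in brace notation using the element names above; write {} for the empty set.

interior: largest open inside A is {} (from {})
cl via duality: int({red,green,gold}) = {red,gold}, so X∖{red,gold} = {green,teal,blue}
cl∖int = {green,teal,blue}

int(A) = {}
cl(A)  = {green,teal,blue}
∂A     = {green,teal,blue}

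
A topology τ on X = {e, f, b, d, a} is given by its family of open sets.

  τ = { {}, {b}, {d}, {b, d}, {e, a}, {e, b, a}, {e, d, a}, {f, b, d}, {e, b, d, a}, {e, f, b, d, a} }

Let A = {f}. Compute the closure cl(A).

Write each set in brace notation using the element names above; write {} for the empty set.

{f}

complement {e, b, d, a}; its interior {e, b, d, a}; cl(A) = X∖{e, b, d, a} = {f}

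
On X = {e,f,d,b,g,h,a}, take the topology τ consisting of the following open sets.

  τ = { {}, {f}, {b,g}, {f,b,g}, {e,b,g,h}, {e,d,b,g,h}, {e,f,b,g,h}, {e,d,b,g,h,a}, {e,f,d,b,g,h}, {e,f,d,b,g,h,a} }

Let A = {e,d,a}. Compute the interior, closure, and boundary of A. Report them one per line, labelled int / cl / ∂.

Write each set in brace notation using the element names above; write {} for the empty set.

opens ⊆ A: {}; union → int = {}
complement {f,b,g,h}; its interior {f,b,g}; cl(A) = X∖{f,b,g} = {e,d,h,a}
boundary = {e,d,h,a} ∖ {} = {e,d,h,a}

int(A) = {}
cl(A)  = {e,d,h,a}
∂A     = {e,d,h,a}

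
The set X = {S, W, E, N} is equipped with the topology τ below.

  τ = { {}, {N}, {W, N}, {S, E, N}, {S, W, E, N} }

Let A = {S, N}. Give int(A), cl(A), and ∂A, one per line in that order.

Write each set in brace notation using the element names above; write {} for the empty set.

U open, U⊆A: {}, {N}. int(A) = ⋃ = {N}
X∖A={W, E}, int(X∖A)={}, hence cl(A)={S, W, E, N}
∂A: remove int from cl → {S, W, E}

int(A) = {N}
cl(A)  = {S, W, E, N}
∂A     = {S, W, E}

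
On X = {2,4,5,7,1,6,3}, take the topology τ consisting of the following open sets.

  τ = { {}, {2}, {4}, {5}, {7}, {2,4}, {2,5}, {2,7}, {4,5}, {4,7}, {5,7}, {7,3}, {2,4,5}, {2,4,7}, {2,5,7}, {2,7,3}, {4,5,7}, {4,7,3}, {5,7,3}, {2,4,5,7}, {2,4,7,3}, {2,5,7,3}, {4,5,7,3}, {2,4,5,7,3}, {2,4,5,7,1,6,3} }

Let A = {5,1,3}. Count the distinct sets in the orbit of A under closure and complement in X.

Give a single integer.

X∖A={2,4,7,6}, int(X∖A)={2,4,7}, hence cl(A)={5,1,6,3}
Orbit (k=closure, c=complement):
  1. A     = {5,1,3}
  2. kA    = {5,1,6,3}
  3. cA    = {2,4,7,6}
  4. ckA   = {2,4,7}
  5. kcA   = {2,4,7,1,6,3}
  6. ckcA  = {5}
  7. kckcA = {5,1,6}
  8. ckckcA = {2,4,7,3}
(closed under both — stop)

8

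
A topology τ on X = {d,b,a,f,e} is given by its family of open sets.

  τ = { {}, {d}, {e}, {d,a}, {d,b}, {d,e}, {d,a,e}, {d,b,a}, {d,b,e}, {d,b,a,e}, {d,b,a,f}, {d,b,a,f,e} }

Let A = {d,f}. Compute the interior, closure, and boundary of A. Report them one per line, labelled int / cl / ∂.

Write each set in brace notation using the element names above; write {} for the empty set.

int(A) = {d}
cl(A)  = {d,b,a,f}
∂A     = {b,a,f}

U open, U⊆A: {}, {d}. int(A) = ⋃ = {d}
X∖A={b,a,e}, int(X∖A)={e}, hence cl(A)={d,b,a,f}
∂A: remove int from cl → {b,a,f}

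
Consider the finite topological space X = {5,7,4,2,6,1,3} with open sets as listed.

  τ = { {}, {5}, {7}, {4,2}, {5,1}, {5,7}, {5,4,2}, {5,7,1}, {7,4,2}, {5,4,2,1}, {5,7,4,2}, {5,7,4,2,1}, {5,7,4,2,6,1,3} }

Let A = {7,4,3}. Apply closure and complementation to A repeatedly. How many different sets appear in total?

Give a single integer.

closure: X∖int(X∖A) = X∖{5,1} = {7,4,2,6,3}
Let k=closure and c=complement:
  1. A     = {7,4,3}
  2. kA    = {7,4,2,6,3}
  3. cA    = {5,2,6,1}
  4. ckA   = {5,1}
  5. kcA   = {5,4,2,6,1,3}
  6. kckA  = {5,6,1,3}
  7. ckcA  = {7}
  8. ckckA = {7,4,2}
  9. kckcA = {7,6,3}
  10. ckckcA = {5,4,2,1}
— saturated at 10

10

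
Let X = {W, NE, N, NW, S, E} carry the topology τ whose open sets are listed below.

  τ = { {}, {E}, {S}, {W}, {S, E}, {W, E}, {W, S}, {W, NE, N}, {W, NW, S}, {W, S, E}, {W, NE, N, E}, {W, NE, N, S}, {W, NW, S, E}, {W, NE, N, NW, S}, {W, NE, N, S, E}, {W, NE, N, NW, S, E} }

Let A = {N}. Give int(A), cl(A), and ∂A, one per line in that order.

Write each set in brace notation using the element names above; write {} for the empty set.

opens ⊆ A: {}; union → int = {}
complement {W, NE, NW, S, E}; its interior {W, NW, S, E}; cl(A) = X∖{W, NW, S, E} = {NE, N}
boundary = {NE, N} ∖ {} = {NE, N}

int(A) = {}
cl(A)  = {NE, N}
∂A     = {NE, N}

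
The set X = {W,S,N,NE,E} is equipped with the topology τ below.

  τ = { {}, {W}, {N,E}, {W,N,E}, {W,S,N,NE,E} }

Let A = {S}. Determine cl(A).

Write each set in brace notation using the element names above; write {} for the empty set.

X∖A={W,N,NE,E}, int(X∖A)={W,N,E}, hence cl(A)={S,NE}

{S,NE}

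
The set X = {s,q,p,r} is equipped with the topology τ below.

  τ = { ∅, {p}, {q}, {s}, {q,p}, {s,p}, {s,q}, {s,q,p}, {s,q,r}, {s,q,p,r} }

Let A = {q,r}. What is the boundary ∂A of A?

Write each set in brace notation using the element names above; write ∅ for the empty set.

interior: largest open inside A is {q} (from ∅, {q})
cl via duality: int({s,p}) = {s,p}, so X∖{s,p} = {q,r}
cl∖int = {r}

{r}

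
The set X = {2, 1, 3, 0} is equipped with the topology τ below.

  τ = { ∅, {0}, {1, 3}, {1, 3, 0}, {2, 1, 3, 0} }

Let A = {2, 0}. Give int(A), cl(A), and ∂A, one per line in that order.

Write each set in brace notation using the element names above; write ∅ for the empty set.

interior: largest open inside A is {0} (from ∅, {0})
cl via duality: int({1, 3}) = {1, 3}, so X∖{1, 3} = {2, 0}
cl∖int = {2}

int(A) = {0}
cl(A)  = {2, 0}
∂A     = {2}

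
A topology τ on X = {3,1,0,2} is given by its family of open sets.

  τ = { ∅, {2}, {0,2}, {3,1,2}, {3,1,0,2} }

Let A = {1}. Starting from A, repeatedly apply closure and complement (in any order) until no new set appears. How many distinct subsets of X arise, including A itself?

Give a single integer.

complement {3,0,2}; its interior {0,2}; cl(A) = X∖{0,2} = {3,1}
With k = closure, c = complement:
  1. A     = {1}
  2. kA    = {3,1}
  3. cA    = {3,0,2}
  4. ckA   = {0,2}
  5. kcA   = {3,1,0,2}
  6. ckcA  = ∅
k, c of each give nothing new

6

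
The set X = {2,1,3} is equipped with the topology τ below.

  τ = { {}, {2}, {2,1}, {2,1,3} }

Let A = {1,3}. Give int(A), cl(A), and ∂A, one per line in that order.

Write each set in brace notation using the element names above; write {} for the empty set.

interior: largest open inside A is {} (from {})
cl via duality: int({2}) = {2}, so X∖{2} = {1,3}
cl∖int = {1,3}

int(A) = {}
cl(A)  = {1,3}
∂A     = {1,3}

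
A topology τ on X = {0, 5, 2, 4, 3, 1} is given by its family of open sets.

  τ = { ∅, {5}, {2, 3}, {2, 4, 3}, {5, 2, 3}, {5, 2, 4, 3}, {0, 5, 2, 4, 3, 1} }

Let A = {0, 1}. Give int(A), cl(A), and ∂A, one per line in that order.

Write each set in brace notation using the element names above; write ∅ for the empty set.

int(A) = ∅
cl(A)  = {0, 1}
∂A     = {0, 1}

U open, U⊆A: ∅. int(A) = ⋃ = ∅
X∖A={5, 2, 4, 3}, int(X∖A)={5, 2, 4, 3}, hence cl(A)={0, 1}
∂A: remove int from cl → {0, 1}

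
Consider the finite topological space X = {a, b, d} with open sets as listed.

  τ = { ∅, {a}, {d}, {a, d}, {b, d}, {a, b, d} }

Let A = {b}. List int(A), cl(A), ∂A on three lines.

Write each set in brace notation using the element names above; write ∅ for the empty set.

open subsets of A: ∅; so int(A) = ∅
closure: X∖int(X∖A) = X∖{a, d} = {b}
∂A = {b} minus ∅ = {b}

int(A) = ∅
cl(A)  = {b}
∂A     = {b}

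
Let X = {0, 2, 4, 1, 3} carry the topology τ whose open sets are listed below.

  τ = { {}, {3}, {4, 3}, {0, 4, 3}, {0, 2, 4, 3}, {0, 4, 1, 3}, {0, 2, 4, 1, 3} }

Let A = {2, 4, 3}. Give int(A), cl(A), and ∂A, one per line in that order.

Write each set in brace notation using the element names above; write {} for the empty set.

opens ⊆ A: {}, {3}, {4, 3}; union → int = {4, 3}
complement {0, 1}; its interior {}; cl(A) = X∖{} = {0, 2, 4, 1, 3}
boundary = {0, 2, 4, 1, 3} ∖ {4, 3} = {0, 2, 1}

int(A) = {4, 3}
cl(A)  = {0, 2, 4, 1, 3}
∂A     = {0, 2, 1}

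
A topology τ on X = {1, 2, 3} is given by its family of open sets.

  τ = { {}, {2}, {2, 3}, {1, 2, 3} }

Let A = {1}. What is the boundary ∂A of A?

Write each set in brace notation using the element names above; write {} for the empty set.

{1}

interior: largest open inside A is {} (from {})
cl via duality: int({2, 3}) = {2, 3}, so X∖{2, 3} = {1}
cl∖int = {1}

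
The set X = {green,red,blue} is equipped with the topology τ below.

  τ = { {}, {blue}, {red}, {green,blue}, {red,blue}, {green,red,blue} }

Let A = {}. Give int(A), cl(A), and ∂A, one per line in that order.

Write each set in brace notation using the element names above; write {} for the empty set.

int(A) = {}
cl(A)  = {}
∂A     = {}

opens ⊆ A: {}; union → int = {}
complement {green,red,blue}; its interior {green,red,blue}; cl(A) = X∖{green,red,blue} = {}
boundary = {} ∖ {} = {}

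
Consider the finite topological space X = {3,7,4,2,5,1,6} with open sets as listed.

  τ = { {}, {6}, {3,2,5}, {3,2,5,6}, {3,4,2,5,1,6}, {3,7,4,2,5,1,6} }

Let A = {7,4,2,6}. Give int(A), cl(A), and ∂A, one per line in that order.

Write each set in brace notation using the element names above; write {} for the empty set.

int(A) = {6}
cl(A)  = {3,7,4,2,5,1,6}
∂A     = {3,7,4,2,5,1}

interior: largest open inside A is {6} (from {}, {6})
cl via duality: int({3,5,1}) = {}, so X∖{} = {3,7,4,2,5,1,6}
cl∖int = {3,7,4,2,5,1}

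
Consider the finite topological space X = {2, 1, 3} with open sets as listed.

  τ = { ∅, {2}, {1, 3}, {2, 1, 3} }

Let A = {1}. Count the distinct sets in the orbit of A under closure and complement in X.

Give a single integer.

complement {2, 3}; its interior {2}; cl(A) = X∖{2} = {1, 3}
With k = closure, c = complement:
  1. A     = {1}
  2. kA    = {1, 3}
  3. cA    = {2, 3}
  4. ckA   = {2}
  5. kcA   = {2, 1, 3}
  6. ckcA  = ∅
k, c of each give nothing new

6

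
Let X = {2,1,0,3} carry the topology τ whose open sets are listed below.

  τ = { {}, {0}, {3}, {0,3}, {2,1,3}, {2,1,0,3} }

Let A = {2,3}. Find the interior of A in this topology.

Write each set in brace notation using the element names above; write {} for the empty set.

U open, U⊆A: {}, {3}. int(A) = ⋃ = {3}

{3}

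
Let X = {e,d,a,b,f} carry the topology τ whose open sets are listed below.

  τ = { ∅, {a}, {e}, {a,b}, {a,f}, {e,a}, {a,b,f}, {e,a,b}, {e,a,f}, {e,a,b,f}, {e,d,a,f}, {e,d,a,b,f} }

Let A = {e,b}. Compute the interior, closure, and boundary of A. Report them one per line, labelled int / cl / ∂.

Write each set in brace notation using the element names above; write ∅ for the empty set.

int(A) = {e}
cl(A)  = {e,d,b}
∂A     = {d,b}

U open, U⊆A: ∅, {e}. int(A) = ⋃ = {e}
X∖A={d,a,f}, int(X∖A)={a,f}, hence cl(A)={e,d,b}
∂A: remove int from cl → {d,b}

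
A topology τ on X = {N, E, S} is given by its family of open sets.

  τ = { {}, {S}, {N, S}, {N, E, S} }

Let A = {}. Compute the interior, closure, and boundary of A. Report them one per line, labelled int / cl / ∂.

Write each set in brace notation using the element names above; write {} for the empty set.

open subsets of A: {}; so int(A) = {}
closure: X∖int(X∖A) = X∖{N, E, S} = {}
∂A = {} minus {} = {}

int(A) = {}
cl(A)  = {}
∂A     = {}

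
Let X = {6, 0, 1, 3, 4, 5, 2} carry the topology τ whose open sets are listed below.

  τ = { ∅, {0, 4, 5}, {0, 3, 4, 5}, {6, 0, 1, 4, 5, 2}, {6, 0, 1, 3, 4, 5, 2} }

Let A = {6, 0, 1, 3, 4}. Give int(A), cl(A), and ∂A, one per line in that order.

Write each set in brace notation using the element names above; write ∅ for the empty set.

open subsets of A: ∅; so int(A) = ∅
closure: X∖int(X∖A) = X∖∅ = {6, 0, 1, 3, 4, 5, 2}
∂A = {6, 0, 1, 3, 4, 5, 2} minus ∅ = {6, 0, 1, 3, 4, 5, 2}

int(A) = ∅
cl(A)  = {6, 0, 1, 3, 4, 5, 2}
∂A     = {6, 0, 1, 3, 4, 5, 2}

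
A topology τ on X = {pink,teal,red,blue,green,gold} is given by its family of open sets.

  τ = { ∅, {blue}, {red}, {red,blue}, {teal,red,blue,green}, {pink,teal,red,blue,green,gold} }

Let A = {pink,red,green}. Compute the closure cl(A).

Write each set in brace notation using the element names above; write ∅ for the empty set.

closure: X∖int(X∖A) = X∖{blue} = {pink,teal,red,green,gold}

{pink,teal,red,green,gold}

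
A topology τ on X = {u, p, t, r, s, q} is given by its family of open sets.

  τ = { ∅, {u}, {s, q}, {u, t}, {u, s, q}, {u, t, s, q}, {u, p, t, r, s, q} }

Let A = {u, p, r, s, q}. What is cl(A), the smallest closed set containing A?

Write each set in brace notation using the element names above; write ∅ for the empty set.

{u, p, t, r, s, q}

cl via duality: int({t}) = ∅, so X∖∅ = {u, p, t, r, s, q}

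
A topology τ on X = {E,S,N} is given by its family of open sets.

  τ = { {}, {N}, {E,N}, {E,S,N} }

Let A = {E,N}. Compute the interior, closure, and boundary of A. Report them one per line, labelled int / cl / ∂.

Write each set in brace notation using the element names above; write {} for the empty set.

U open, U⊆A: {}, {N}, {E,N}. int(A) = ⋃ = {E,N}
X∖A={S}, int(X∖A)={}, hence cl(A)={E,S,N}
∂A: remove int from cl → {S}

int(A) = {E,N}
cl(A)  = {E,S,N}
∂A     = {S}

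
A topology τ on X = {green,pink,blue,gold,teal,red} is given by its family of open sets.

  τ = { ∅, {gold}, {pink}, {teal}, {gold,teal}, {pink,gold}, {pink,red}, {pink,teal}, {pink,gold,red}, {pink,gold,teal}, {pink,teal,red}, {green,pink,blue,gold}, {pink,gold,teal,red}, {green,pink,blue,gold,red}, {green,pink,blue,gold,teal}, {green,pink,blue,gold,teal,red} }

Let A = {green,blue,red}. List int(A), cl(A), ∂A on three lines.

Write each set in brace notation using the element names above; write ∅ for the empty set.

opens ⊆ A: ∅; union → int = ∅
complement {pink,gold,teal}; its interior {pink,gold,teal}; cl(A) = X∖{pink,gold,teal} = {green,blue,red}
boundary = {green,blue,red} ∖ ∅ = {green,blue,red}

int(A) = ∅
cl(A)  = {green,blue,red}
∂A     = {green,blue,red}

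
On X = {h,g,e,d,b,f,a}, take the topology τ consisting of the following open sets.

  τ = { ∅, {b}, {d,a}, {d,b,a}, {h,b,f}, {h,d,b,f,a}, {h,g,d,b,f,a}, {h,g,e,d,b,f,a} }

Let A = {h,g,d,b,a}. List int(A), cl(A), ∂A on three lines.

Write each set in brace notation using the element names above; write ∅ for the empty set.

int(A) = {d,b,a}
cl(A)  = {h,g,e,d,b,f,a}
∂A     = {h,g,e,f}

U open, U⊆A: ∅, {b}, {d,a}, {d,b,a}. int(A) = ⋃ = {d,b,a}
X∖A={e,f}, int(X∖A)=∅, hence cl(A)={h,g,e,d,b,f,a}
∂A: remove int from cl → {h,g,e,f}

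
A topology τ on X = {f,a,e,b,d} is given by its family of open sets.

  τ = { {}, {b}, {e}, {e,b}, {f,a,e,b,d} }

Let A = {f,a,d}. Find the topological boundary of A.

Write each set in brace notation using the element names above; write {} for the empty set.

interior: largest open inside A is {} (from {})
cl via duality: int({e,b}) = {e,b}, so X∖{e,b} = {f,a,d}
cl∖int = {f,a,d}

{f,a,d}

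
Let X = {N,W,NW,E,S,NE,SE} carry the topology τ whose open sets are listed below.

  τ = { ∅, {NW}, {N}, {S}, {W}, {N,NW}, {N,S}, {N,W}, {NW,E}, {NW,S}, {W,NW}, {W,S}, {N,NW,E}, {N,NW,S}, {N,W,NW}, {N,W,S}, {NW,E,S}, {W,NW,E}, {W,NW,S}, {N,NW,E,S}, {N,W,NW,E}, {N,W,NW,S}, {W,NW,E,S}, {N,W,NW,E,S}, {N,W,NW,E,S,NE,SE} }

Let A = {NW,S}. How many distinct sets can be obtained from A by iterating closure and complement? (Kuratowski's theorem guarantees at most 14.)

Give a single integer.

closure: X∖int(X∖A) = X∖{N,W} = {NW,E,S,NE,SE}
Let k=closure and c=complement:
  1. A     = {NW,S}
  2. kA    = {NW,E,S,NE,SE}
  3. cA    = {N,W,E,NE,SE}
  4. ckA   = {N,W}
  5. kckA  = {N,W,NE,SE}
  6. ckckA = {NW,E,S}
— saturated at 6

6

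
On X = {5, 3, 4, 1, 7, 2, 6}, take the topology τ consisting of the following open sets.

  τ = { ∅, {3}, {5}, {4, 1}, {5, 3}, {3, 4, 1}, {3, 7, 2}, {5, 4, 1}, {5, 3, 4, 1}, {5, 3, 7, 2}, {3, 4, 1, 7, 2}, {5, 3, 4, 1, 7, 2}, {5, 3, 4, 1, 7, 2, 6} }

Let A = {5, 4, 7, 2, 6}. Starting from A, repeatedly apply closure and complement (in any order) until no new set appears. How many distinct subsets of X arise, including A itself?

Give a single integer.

cl via duality: int({3, 1}) = {3}, so X∖{3} = {5, 4, 1, 7, 2, 6}
Write k for closure, c for complement:
  1. A     = {5, 4, 7, 2, 6}
  2. kA    = {5, 4, 1, 7, 2, 6}
  3. cA    = {3, 1}
  4. ckA   = {3}
  5. kcA   = {3, 4, 1, 7, 2, 6}
  6. kckA  = {3, 7, 2, 6}
  7. ckcA  = {5}
  8. ckckA = {5, 4, 1}
  9. kckcA = {5, 6}
  10. kckckA = {5, 4, 1, 6}
  11. ckckcA = {3, 4, 1, 7, 2}
  12. ckckckA = {3, 7, 2}
applying k or c yields no new set

12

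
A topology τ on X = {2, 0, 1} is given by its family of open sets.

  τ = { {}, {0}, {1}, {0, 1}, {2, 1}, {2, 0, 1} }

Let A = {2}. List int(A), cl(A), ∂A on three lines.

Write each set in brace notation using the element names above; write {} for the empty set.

interior: largest open inside A is {} (from {})
cl via duality: int({0, 1}) = {0, 1}, so X∖{0, 1} = {2}
cl∖int = {2}

int(A) = {}
cl(A)  = {2}
∂A     = {2}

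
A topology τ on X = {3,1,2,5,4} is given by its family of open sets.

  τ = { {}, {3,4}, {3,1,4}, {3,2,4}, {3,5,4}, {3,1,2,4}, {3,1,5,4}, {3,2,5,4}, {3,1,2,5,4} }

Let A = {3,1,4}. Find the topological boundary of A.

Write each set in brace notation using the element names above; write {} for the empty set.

open subsets of A: {}, {3,4}, {3,1,4}; so int(A) = {3,1,4}
closure: X∖int(X∖A) = X∖{} = {3,1,2,5,4}
∂A = {3,1,2,5,4} minus {3,1,4} = {2,5}

{2,5}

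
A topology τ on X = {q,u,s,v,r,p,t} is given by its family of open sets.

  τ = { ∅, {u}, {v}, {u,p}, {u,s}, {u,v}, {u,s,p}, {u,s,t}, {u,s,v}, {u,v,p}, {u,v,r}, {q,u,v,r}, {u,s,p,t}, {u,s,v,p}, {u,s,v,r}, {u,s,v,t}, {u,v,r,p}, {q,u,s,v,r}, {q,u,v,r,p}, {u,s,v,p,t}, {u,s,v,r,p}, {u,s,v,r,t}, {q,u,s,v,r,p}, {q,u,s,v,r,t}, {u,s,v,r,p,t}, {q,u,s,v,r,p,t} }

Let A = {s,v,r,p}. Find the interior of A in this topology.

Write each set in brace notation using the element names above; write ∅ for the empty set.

{v}

open subsets of A: ∅, {v}; so int(A) = {v}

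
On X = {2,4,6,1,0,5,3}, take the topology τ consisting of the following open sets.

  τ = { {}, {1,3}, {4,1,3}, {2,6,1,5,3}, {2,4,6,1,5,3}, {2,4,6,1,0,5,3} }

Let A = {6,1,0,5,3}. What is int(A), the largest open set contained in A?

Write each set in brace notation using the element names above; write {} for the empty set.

{1,3}

interior: largest open inside A is {1,3} (from {}, {1,3})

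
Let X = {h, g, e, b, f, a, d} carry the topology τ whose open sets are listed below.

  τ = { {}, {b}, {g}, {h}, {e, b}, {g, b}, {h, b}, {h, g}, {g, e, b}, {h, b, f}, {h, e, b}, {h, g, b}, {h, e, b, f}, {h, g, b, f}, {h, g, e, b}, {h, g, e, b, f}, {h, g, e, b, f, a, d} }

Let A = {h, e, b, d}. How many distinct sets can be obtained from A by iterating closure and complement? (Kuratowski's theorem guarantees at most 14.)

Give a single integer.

closure: X∖int(X∖A) = X∖{g} = {h, e, b, f, a, d}
Let k=closure and c=complement:
  1. A     = {h, e, b, d}
  2. kA    = {h, e, b, f, a, d}
  3. cA    = {g, f, a}
  4. ckA   = {g}
  5. kcA   = {g, f, a, d}
  6. kckA  = {g, a, d}
  7. ckcA  = {h, e, b}
  8. ckckA = {h, e, b, f}
— saturated at 8

8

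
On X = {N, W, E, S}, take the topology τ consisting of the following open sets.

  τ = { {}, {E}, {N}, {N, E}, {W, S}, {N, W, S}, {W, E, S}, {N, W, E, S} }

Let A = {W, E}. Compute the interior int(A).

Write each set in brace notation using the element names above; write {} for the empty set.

open subsets of A: {}, {E}; so int(A) = {E}

{E}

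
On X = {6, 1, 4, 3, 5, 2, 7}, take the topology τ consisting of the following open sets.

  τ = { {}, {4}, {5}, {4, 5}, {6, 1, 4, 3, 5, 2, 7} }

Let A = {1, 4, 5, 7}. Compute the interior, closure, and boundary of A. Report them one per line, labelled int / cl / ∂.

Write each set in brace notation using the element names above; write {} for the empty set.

open subsets of A: {}, {4}, {5}, {4, 5}; so int(A) = {4, 5}
closure: X∖int(X∖A) = X∖{} = {6, 1, 4, 3, 5, 2, 7}
∂A = {6, 1, 4, 3, 5, 2, 7} minus {4, 5} = {6, 1, 3, 2, 7}

int(A) = {4, 5}
cl(A)  = {6, 1, 4, 3, 5, 2, 7}
∂A     = {6, 1, 3, 2, 7}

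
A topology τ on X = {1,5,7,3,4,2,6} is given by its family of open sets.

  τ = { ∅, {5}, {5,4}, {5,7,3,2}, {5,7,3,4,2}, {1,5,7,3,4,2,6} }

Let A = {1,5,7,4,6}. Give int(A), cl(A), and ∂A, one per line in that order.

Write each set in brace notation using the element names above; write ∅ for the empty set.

opens ⊆ A: ∅, {5}, {5,4}; union → int = {5,4}
complement {3,2}; its interior ∅; cl(A) = X∖∅ = {1,5,7,3,4,2,6}
boundary = {1,5,7,3,4,2,6} ∖ {5,4} = {1,7,3,2,6}

int(A) = {5,4}
cl(A)  = {1,5,7,3,4,2,6}
∂A     = {1,7,3,2,6}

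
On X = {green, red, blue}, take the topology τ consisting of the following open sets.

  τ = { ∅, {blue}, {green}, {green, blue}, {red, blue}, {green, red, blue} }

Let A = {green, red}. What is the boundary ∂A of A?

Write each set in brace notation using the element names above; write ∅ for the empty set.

{red}

opens ⊆ A: ∅, {green}; union → int = {green}
complement {blue}; its interior {blue}; cl(A) = X∖{blue} = {green, red}
boundary = {green, red} ∖ {green} = {red}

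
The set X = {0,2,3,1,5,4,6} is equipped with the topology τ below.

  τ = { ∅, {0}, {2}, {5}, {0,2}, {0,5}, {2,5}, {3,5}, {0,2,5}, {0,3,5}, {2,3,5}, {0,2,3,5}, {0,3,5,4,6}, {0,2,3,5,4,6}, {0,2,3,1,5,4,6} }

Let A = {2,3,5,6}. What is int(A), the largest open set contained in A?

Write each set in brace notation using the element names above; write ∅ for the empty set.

opens ⊆ A: ∅, {2}, {5}, {3,5}, {2,5}, {2,3,5}; union → int = {2,3,5}

{2,3,5}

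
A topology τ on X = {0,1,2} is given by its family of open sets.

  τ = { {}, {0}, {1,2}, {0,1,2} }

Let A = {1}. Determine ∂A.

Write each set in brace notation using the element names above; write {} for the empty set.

{1,2}

opens ⊆ A: {}; union → int = {}
complement {0,2}; its interior {0}; cl(A) = X∖{0} = {1,2}
boundary = {1,2} ∖ {} = {1,2}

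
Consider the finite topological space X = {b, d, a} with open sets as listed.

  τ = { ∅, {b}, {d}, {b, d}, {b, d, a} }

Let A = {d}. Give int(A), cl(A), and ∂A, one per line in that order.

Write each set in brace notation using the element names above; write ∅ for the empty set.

U open, U⊆A: ∅, {d}. int(A) = ⋃ = {d}
X∖A={b, a}, int(X∖A)={b}, hence cl(A)={d, a}
∂A: remove int from cl → {a}

int(A) = {d}
cl(A)  = {d, a}
∂A     = {a}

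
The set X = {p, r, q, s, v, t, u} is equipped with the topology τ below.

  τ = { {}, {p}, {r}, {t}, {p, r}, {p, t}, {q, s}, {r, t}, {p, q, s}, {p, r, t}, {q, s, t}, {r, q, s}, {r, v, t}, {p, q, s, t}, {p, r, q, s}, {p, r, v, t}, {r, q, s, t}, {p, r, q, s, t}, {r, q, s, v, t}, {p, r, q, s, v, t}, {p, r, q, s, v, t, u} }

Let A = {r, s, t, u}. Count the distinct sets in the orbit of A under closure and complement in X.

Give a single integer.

cl via duality: int({p, q, v}) = {p}, so X∖{p} = {r, q, s, v, t, u}
Write k for closure, c for complement:
  1. A     = {r, s, t, u}
  2. kA    = {r, q, s, v, t, u}
  3. cA    = {p, q, v}
  4. ckA   = {p}
  5. kcA   = {p, q, s, v, u}
  6. kckA  = {p, u}
  7. ckcA  = {r, t}
  8. ckckA = {r, q, s, v, t}
  9. kckcA = {r, v, t, u}
  10. ckckcA = {p, q, s}
  11. kckckcA = {p, q, s, u}
  12. ckckckcA = {r, v, t}
applying k or c yields no new set

12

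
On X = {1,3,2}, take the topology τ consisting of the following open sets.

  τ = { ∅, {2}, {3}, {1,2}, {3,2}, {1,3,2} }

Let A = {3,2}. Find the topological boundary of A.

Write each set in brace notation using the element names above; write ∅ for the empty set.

{1}

interior: largest open inside A is {3,2} (from ∅, {2}, {3}, {3,2})
cl via duality: int({1}) = ∅, so X∖∅ = {1,3,2}
cl∖int = {1}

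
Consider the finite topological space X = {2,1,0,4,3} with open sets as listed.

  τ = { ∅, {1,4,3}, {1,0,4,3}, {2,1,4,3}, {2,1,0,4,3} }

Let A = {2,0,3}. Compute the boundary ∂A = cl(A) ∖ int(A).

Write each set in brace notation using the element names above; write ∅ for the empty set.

opens ⊆ A: ∅; union → int = ∅
complement {1,4}; its interior ∅; cl(A) = X∖∅ = {2,1,0,4,3}
boundary = {2,1,0,4,3} ∖ ∅ = {2,1,0,4,3}

{2,1,0,4,3}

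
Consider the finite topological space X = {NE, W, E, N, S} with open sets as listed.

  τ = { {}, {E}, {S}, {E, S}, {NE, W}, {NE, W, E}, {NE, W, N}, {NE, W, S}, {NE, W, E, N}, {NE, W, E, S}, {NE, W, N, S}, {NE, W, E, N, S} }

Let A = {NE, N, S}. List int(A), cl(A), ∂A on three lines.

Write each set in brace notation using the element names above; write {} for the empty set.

int(A) = {S}
cl(A)  = {NE, W, N, S}
∂A     = {NE, W, N}

opens ⊆ A: {}, {S}; union → int = {S}
complement {W, E}; its interior {E}; cl(A) = X∖{E} = {NE, W, N, S}
boundary = {NE, W, N, S} ∖ {S} = {NE, W, N}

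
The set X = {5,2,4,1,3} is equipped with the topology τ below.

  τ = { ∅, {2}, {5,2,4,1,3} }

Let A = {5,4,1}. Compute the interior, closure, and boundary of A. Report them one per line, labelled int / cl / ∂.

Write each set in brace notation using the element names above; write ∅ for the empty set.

int(A) = ∅
cl(A)  = {5,4,1,3}
∂A     = {5,4,1,3}

interior: largest open inside A is ∅ (from ∅)
cl via duality: int({2,3}) = {2}, so X∖{2} = {5,4,1,3}
cl∖int = {5,4,1,3}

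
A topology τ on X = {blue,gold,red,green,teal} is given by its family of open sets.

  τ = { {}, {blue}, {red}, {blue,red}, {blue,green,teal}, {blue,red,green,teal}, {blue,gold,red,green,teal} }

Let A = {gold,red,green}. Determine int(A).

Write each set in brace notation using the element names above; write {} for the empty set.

{red}

interior: largest open inside A is {red} (from {}, {red})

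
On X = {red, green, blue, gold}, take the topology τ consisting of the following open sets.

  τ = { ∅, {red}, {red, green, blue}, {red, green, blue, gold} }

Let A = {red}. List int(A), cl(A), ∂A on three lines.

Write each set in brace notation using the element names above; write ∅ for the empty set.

opens ⊆ A: ∅, {red}; union → int = {red}
complement {green, blue, gold}; its interior ∅; cl(A) = X∖∅ = {red, green, blue, gold}
boundary = {red, green, blue, gold} ∖ {red} = {green, blue, gold}

int(A) = {red}
cl(A)  = {red, green, blue, gold}
∂A     = {green, blue, gold}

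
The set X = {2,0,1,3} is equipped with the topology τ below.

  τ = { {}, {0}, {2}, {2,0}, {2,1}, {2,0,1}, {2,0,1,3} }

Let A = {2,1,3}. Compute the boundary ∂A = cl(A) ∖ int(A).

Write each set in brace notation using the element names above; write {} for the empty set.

{3}

open subsets of A: {}, {2}, {2,1}; so int(A) = {2,1}
closure: X∖int(X∖A) = X∖{0} = {2,1,3}
∂A = {2,1,3} minus {2,1} = {3}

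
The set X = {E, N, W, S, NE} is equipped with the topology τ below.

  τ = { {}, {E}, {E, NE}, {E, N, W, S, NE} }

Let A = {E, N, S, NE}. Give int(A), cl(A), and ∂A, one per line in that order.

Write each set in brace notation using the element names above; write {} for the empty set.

U open, U⊆A: {}, {E}, {E, NE}. int(A) = ⋃ = {E, NE}
X∖A={W}, int(X∖A)={}, hence cl(A)={E, N, W, S, NE}
∂A: remove int from cl → {N, W, S}

int(A) = {E, NE}
cl(A)  = {E, N, W, S, NE}
∂A     = {N, W, S}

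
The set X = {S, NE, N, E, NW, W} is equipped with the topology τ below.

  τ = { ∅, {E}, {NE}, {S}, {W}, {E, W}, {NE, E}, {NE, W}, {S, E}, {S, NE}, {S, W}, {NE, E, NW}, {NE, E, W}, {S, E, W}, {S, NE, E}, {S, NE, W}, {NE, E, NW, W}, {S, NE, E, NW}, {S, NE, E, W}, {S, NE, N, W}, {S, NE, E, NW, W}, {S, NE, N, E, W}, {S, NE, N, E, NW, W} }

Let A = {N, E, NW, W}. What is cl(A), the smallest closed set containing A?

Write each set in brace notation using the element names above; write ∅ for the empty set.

{N, E, NW, W}

cl via duality: int({S, NE}) = {S, NE}, so X∖{S, NE} = {N, E, NW, W}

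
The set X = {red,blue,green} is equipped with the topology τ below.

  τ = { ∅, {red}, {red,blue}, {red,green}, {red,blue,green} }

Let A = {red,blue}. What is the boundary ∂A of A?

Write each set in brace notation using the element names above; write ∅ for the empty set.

{green}

opens ⊆ A: ∅, {red}, {red,blue}; union → int = {red,blue}
complement {green}; its interior ∅; cl(A) = X∖∅ = {red,blue,green}
boundary = {red,blue,green} ∖ {red,blue} = {green}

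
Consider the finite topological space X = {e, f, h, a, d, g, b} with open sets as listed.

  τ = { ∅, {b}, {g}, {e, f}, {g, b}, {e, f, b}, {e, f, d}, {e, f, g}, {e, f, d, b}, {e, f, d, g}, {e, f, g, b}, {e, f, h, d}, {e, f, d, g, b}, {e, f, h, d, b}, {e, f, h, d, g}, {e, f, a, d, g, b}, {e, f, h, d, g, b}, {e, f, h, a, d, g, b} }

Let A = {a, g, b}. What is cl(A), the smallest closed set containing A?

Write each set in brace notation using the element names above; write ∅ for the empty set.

cl via duality: int({e, f, h, d}) = {e, f, h, d}, so X∖{e, f, h, d} = {a, g, b}

{a, g, b}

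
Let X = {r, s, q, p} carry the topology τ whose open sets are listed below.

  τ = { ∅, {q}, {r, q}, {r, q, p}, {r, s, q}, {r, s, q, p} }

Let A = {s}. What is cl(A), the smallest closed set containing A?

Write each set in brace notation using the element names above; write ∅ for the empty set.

X∖A={r, q, p}, int(X∖A)={r, q, p}, hence cl(A)={s}

{s}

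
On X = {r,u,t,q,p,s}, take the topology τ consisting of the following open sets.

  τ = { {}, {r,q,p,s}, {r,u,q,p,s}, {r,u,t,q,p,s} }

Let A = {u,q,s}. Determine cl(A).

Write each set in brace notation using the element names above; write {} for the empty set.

{r,u,t,q,p,s}

X∖A={r,t,p}, int(X∖A)={}, hence cl(A)={r,u,t,q,p,s}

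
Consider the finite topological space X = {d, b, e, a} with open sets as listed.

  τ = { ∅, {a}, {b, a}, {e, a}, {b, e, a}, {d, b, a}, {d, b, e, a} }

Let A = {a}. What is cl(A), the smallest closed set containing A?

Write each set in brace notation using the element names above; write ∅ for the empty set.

complement {d, b, e}; its interior ∅; cl(A) = X∖∅ = {d, b, e, a}

{d, b, e, a}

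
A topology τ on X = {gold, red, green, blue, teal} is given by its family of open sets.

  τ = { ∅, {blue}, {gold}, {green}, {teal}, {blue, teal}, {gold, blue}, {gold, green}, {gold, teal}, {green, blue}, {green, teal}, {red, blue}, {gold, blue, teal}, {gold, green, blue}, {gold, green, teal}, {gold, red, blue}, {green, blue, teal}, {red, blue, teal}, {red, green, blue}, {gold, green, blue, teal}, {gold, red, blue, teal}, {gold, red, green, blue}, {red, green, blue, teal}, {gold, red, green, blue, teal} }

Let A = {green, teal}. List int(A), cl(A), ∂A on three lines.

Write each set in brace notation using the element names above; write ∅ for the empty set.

int(A) = {green, teal}
cl(A)  = {green, teal}
∂A     = ∅

open subsets of A: ∅, {green}, {teal}, {green, teal}; so int(A) = {green, teal}
closure: X∖int(X∖A) = X∖{gold, red, blue} = {green, teal}
∂A = {green, teal} minus {green, teal} = ∅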